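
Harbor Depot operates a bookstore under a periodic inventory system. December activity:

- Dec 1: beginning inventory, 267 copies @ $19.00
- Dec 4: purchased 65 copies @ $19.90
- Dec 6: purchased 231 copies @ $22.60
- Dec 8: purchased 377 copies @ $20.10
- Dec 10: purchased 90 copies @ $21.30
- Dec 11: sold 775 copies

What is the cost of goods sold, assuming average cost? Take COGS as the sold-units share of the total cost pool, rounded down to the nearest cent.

COGS = $15,862.51

Dec 11, sell 775: 775/1030 × $21,081.80 → $15,862.51
Ending inventory (cost pool remaining) = $5,219.29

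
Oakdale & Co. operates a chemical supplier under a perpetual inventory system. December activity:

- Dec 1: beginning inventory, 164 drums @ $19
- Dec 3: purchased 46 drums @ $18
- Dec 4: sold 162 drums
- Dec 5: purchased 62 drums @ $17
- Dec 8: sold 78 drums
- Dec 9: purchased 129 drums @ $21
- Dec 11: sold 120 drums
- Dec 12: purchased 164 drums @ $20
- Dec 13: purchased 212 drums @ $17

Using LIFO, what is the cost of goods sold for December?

Dec 4, 162 sold [LIFO — newest first]: 46 @ $18 + 116 @ $19 = $3,032
Dec 8, 78 sold [LIFO — newest first]: 62 @ $17 + 16 @ $19 = $1,358
Dec 11, 120 sold [LIFO — newest first]: 120 @ $21 = $2,520
Total COGS = $3,032 + $1,358 + $2,520 = $6,910
Ending inventory: 32 @ $19 + 9 @ $21 + 164 @ $20 + 212 @ $17 = $7,681

COGS = $6,910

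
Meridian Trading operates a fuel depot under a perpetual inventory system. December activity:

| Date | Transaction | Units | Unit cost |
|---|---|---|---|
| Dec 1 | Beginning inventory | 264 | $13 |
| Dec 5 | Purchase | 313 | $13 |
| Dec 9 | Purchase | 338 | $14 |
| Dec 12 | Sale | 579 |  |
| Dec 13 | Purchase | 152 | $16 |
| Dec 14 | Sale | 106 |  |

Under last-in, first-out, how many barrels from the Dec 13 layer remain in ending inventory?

Dec 12, 579 sold [LIFO — newest first]: 338 @ $14 + 241 @ $13 = $7,865
Dec 14, 106 sold [LIFO — newest first]: 106 @ $16 = $1,696
Total COGS = $7,865 + $1,696 = $9,561
Ending inventory: 264 @ $13 + 72 @ $13 + 46 @ $16 = $5,104

46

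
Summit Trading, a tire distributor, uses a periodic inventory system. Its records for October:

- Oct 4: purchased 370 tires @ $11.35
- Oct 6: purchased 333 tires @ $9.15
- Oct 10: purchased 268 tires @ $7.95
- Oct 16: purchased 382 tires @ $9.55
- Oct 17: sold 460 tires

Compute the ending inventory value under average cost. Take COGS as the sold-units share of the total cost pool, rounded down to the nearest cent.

Oct 17, sell 460: 460/1353 × $13,025.15 → $4,428.35
Ending inventory (cost pool remaining) = $8,596.80

Ending inventory = $8,596.80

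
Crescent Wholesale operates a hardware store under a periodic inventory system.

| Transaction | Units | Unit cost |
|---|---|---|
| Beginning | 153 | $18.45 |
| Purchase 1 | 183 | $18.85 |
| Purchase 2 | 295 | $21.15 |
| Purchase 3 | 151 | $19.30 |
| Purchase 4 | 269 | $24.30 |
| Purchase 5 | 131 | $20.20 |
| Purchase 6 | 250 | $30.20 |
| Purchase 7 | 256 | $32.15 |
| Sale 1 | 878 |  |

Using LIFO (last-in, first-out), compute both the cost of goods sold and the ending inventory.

Sale 1 (878) [LIFO — newest first]: 256 @ $32.15 + 250 @ $30.20 + 131 @ $20.20 + 241 @ $24.30 = $24,282.90
Ending inventory: 153 @ $18.45 + 183 @ $18.85 + 295 @ $21.15 + 151 @ $19.30 + 28 @ $24.30 = $16,106.35

COGS = $24,282.90; ending inventory = $16,106.35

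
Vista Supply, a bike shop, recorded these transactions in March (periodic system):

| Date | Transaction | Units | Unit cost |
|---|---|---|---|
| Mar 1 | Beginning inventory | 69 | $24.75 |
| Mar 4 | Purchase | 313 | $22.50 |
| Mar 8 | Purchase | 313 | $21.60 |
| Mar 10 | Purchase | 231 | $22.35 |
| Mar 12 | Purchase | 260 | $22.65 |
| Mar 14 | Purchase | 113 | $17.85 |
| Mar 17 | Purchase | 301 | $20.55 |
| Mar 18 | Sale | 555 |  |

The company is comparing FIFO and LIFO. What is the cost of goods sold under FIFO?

FIFO COGS: 69 @ $24.75 + 313 @ $22.50 + 173 @ $21.60 = $12,487.05
LIFO COGS: 301 @ $20.55 + 113 @ $17.85 + 141 @ $22.65 = $11,396.25

COGS = $12,487.05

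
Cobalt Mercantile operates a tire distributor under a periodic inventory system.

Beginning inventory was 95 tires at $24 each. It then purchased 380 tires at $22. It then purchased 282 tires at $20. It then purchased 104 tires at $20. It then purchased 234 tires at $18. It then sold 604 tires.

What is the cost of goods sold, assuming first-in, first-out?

COGS = $13,220

Sale 1 (604) [FIFO — oldest first]: 95 @ $24 + 380 @ $22 + 129 @ $20 = $13,220
Ending inventory: 153 @ $20 + 104 @ $20 + 234 @ $18 = $9,352
Check: goods available $22,572 = COGS $13,220 + ending $9,352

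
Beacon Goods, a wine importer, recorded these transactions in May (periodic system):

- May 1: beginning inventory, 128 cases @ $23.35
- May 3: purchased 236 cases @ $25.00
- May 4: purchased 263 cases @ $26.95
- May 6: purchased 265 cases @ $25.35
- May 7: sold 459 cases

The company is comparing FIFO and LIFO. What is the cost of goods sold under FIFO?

FIFO COGS: 128 @ $23.35 + 236 @ $25.00 + 95 @ $26.95 = $11,449.05
LIFO COGS: 265 @ $25.35 + 194 @ $26.95 = $11,946.05

COGS = $11,449.05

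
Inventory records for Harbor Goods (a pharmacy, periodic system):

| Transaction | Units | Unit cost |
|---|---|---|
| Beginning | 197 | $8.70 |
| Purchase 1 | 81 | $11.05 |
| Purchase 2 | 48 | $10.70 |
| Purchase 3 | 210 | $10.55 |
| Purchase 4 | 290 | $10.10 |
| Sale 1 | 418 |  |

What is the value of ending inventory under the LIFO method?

Sale 1 (418) [LIFO — newest first]: 290 @ $10.10 + 128 @ $10.55 = $4,279.40
Ending inventory: 197 @ $8.70 + 81 @ $11.05 + 48 @ $10.70 + 82 @ $10.55 = $3,987.65

Ending inventory = $3,987.65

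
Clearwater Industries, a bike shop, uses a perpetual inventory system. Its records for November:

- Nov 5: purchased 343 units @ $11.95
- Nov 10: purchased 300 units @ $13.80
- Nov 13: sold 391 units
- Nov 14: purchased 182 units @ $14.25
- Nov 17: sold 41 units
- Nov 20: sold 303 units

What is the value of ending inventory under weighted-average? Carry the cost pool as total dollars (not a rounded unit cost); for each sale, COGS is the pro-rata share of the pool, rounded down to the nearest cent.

Ending inventory = $1,207.42

After Nov 5: 343 on hand, pool $4,098.85 (≈ $11.9500 each)
After Nov 10: 643 on hand, pool $8,238.85 (≈ $12.8131 each)
Nov 13, sell 391: 391/643 × $8,238.85 → $5,009.93
After Nov 14: 434 on hand, pool $5,822.42 (≈ $13.4157 each)
Nov 17, sell 41: 41/434 × $5,822.42 → $550.04
Nov 20, sell 303: 303/393 × $5,272.38 → $4,064.96
Total COGS = $5,009.93 + $550.04 + $4,064.96 = $9,624.93
Ending inventory (cost pool remaining) = $1,207.42
Check: goods available $10,832.35 = COGS $9,624.93 + ending $1,207.42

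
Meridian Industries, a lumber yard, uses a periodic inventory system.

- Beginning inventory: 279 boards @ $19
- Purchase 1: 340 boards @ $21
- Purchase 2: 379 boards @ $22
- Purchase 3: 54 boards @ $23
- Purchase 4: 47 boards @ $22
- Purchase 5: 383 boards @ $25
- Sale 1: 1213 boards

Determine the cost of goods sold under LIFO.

Sale 1 (1213) [LIFO — newest first]: 383 @ $25 + 47 @ $22 + 54 @ $23 + 379 @ $22 + 340 @ $21 + 10 @ $19 = $27,519
Ending inventory: 269 @ $19 = $5,111
Check: goods available $32,630 = COGS $27,519 + ending $5,111

COGS = $27,519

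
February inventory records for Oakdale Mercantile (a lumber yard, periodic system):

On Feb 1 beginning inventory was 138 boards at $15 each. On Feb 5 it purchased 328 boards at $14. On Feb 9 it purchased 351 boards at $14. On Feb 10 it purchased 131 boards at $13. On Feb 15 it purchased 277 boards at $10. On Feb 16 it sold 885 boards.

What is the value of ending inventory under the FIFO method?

Ending inventory = $3,589

Feb 16, 885 sold [FIFO — oldest first]: 138 @ $15 + 328 @ $14 + 351 @ $14 + 68 @ $13 = $12,460
Ending inventory: 63 @ $13 + 277 @ $10 = $3,589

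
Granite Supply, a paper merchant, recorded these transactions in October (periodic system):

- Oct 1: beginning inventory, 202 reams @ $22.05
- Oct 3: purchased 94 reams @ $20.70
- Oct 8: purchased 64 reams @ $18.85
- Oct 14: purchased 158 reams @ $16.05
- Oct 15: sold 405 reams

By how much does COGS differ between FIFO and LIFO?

FIFO COGS: 202 @ $22.05 + 94 @ $20.70 + 64 @ $18.85 + 45 @ $16.05 = $8,328.55
LIFO COGS: 158 @ $16.05 + 64 @ $18.85 + 94 @ $20.70 + 89 @ $22.05 = $7,650.55
Difference = |$8,328.55 − $7,650.55| = $678.00

$678.00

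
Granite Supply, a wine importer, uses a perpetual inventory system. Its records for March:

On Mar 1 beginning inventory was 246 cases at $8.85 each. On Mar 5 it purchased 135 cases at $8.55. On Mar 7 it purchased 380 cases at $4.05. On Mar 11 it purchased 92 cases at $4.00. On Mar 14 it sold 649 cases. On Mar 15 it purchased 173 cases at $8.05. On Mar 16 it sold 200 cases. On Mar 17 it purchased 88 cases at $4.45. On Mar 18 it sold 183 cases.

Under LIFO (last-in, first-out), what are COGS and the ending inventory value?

COGS = $6,296.90; ending inventory = $725.70

Mar 14, 649 sold [LIFO — newest first]: 92 @ $4.00 + 380 @ $4.05 + 135 @ $8.55 + 42 @ $8.85 = $3,432.95
Mar 16, 200 sold [LIFO — newest first]: 173 @ $8.05 + 27 @ $8.85 = $1,631.60
Mar 18, 183 sold [LIFO — newest first]: 88 @ $4.45 + 95 @ $8.85 = $1,232.35
Total COGS = $3,432.95 + $1,631.60 + $1,232.35 = $6,296.90
Ending inventory: 82 @ $8.85 = $725.70
Check: goods available $7,022.60 = COGS $6,296.90 + ending $725.70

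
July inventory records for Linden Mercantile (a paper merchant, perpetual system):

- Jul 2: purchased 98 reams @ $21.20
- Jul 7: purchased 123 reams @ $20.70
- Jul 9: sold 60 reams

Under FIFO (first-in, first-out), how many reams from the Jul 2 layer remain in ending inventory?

Jul 9, 60 sold [FIFO — oldest first]: 60 @ $21.20 = $1,272.00
Ending inventory: 38 @ $21.20 + 123 @ $20.70 = $3,351.70
Check: goods available $4,623.70 = COGS $1,272.00 + ending $3,351.70

38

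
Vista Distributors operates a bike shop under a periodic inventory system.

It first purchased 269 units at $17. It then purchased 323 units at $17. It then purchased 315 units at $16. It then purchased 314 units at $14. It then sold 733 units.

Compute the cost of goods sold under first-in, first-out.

COGS = $12,320

Sale 1 (733) [FIFO — oldest first]: 269 @ $17 + 323 @ $17 + 141 @ $16 = $12,320
Ending inventory: 174 @ $16 + 314 @ $14 = $7,180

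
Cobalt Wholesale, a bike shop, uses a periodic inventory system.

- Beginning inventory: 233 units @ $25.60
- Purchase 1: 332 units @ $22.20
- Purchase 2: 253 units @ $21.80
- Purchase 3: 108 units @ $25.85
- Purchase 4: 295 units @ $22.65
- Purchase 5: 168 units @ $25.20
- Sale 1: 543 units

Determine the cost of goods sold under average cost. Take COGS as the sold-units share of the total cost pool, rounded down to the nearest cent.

COGS = $12,727.75

Sale 1, sell 543: 543/1389 × $32,557.75 → $12,727.75
Ending inventory (cost pool remaining) = $19,830.00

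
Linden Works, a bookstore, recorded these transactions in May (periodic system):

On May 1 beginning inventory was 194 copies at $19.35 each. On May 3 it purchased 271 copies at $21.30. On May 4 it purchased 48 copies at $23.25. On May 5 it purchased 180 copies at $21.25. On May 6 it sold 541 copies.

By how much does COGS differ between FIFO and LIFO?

FIFO COGS: 194 @ $19.35 + 271 @ $21.30 + 48 @ $23.25 + 28 @ $21.25 = $11,237.20
LIFO COGS: 180 @ $21.25 + 48 @ $23.25 + 271 @ $21.30 + 42 @ $19.35 = $11,526.00
Difference = |$11,237.20 − $11,526.00| = $288.80

$288.80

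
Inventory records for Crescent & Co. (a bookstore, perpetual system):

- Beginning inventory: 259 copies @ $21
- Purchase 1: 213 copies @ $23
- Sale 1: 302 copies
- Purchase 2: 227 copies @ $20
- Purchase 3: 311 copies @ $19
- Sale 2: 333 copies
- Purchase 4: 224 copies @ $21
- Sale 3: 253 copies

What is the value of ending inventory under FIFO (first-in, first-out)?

Ending inventory = $7,022

Sale 1 (302) [FIFO — oldest first]: 259 @ $21 + 43 @ $23 = $6,428
Sale 2 (333) [FIFO — oldest first]: 170 @ $23 + 163 @ $20 = $7,170
Sale 3 (253) [FIFO — oldest first]: 64 @ $20 + 189 @ $19 = $4,871
Total COGS = $6,428 + $7,170 + $4,871 = $18,469
Ending inventory: 122 @ $19 + 224 @ $21 = $7,022
Check: goods available $25,491 = COGS $18,469 + ending $7,022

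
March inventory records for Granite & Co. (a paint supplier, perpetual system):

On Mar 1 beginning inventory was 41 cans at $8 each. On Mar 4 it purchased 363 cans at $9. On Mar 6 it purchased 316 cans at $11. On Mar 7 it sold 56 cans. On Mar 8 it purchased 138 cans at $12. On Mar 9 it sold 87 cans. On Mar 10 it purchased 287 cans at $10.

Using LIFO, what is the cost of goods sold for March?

Mar 7, 56 sold [LIFO — newest first]: 56 @ $11 = $616
Mar 9, 87 sold [LIFO — newest first]: 87 @ $12 = $1,044
Total COGS = $616 + $1,044 = $1,660
Ending inventory: 41 @ $8 + 363 @ $9 + 260 @ $11 + 51 @ $12 + 287 @ $10 = $9,937

COGS = $1,660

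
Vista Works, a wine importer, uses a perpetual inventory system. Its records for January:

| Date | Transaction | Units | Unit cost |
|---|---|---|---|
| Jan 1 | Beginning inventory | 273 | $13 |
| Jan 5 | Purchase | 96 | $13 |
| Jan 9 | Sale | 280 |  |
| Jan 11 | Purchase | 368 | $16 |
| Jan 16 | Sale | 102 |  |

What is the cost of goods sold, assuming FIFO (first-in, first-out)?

COGS = $5,005

Jan 9, 280 sold [FIFO — oldest first]: 273 @ $13 + 7 @ $13 = $3,640
Jan 16, 102 sold [FIFO — oldest first]: 89 @ $13 + 13 @ $16 = $1,365
Total COGS = $3,640 + $1,365 = $5,005
Ending inventory: 355 @ $16 = $5,680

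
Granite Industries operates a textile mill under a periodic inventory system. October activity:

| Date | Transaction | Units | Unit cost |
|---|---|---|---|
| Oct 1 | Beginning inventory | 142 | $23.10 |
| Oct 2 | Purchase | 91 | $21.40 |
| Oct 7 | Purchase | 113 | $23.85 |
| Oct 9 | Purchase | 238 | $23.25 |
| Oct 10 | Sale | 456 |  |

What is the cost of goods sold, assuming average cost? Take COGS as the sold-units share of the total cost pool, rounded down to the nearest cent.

Oct 10, sell 456: 456/584 × $13,456.15 → $10,506.85
Ending inventory (cost pool remaining) = $2,949.30
Check: goods available $13,456.15 = COGS $10,506.85 + ending $2,949.30

COGS = $10,506.85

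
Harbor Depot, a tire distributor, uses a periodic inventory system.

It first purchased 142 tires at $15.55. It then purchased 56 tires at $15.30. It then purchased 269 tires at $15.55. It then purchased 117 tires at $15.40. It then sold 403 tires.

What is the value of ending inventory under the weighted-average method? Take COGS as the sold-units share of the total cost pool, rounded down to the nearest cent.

Sale 1, sell 403: 403/584 × $9,049.65 → $6,244.87
Ending inventory (cost pool remaining) = $2,804.78
Check: goods available $9,049.65 = COGS $6,244.87 + ending $2,804.78

Ending inventory = $2,804.78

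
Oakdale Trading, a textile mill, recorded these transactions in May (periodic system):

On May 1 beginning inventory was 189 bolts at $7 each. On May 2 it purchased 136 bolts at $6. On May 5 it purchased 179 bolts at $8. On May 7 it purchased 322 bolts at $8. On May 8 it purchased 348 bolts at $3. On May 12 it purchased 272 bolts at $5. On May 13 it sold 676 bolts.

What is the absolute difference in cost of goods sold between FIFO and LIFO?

FIFO COGS: 189 @ $7 + 136 @ $6 + 179 @ $8 + 172 @ $8 = $4,947
LIFO COGS: 272 @ $5 + 348 @ $3 + 56 @ $8 = $2,852
Difference = |$4,947 − $2,852| = $2,095

$2,095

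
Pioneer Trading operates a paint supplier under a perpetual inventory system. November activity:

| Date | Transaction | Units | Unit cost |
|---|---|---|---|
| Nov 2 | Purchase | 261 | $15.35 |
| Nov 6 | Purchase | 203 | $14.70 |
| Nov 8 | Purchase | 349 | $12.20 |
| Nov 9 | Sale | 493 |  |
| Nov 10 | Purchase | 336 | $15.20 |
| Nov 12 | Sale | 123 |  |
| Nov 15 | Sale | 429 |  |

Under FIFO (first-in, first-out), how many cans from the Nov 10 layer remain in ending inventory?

104

Nov 9, 493 sold [FIFO — oldest first]: 261 @ $15.35 + 203 @ $14.70 + 29 @ $12.20 = $7,344.25
Nov 12, 123 sold [FIFO — oldest first]: 123 @ $12.20 = $1,500.60
Nov 15, 429 sold [FIFO — oldest first]: 197 @ $12.20 + 232 @ $15.20 = $5,929.80
Total COGS = $7,344.25 + $1,500.60 + $5,929.80 = $14,774.65
Ending inventory: 104 @ $15.20 = $1,580.80
Check: goods available $16,355.45 = COGS $14,774.65 + ending $1,580.80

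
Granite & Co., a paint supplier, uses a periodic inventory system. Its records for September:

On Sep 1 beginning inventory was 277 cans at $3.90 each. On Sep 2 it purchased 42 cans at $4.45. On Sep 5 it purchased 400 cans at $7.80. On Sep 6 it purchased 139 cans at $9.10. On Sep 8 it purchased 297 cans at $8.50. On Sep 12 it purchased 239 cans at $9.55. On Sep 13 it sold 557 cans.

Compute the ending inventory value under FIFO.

Sep 13, 557 sold [FIFO — oldest first]: 277 @ $3.90 + 42 @ $4.45 + 238 @ $7.80 = $3,123.60
Ending inventory: 162 @ $7.80 + 139 @ $9.10 + 297 @ $8.50 + 239 @ $9.55 = $7,335.45
Check: goods available $10,459.05 = COGS $3,123.60 + ending $7,335.45

Ending inventory = $7,335.45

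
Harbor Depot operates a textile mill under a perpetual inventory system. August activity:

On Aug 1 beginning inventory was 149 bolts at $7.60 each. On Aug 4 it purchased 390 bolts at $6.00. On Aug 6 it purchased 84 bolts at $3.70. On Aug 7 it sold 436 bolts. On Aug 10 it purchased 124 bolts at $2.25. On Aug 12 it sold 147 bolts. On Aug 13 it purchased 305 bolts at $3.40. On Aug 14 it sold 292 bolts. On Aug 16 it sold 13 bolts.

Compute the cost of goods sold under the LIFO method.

Aug 7, 436 sold [LIFO — newest first]: 84 @ $3.70 + 352 @ $6.00 = $2,422.80
Aug 12, 147 sold [LIFO — newest first]: 124 @ $2.25 + 23 @ $6.00 = $417.00
Aug 14, 292 sold [LIFO — newest first]: 292 @ $3.40 = $992.80
Aug 16, 13 sold [LIFO — newest first]: 13 @ $3.40 = $44.20
Total COGS = $2,422.80 + $417.00 + $992.80 + $44.20 = $3,876.80
Ending inventory: 149 @ $7.60 + 15 @ $6.00 = $1,222.40

COGS = $3,876.80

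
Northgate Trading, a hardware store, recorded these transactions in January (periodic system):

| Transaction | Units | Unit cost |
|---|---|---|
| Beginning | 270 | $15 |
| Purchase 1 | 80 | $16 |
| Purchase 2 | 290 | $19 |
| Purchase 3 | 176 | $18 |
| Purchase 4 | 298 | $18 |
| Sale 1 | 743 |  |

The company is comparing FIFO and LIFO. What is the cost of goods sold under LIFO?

COGS = $13,643

FIFO COGS: 270 @ $15 + 80 @ $16 + 290 @ $19 + 103 @ $18 = $12,694
LIFO COGS: 298 @ $18 + 176 @ $18 + 269 @ $19 = $13,643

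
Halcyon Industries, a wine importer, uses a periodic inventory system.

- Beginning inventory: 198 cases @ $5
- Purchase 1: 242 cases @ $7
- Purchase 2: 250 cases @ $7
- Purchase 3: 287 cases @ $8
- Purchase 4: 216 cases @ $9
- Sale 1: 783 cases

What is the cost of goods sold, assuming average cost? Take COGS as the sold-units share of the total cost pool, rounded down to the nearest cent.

COGS = $5,692.99

Sale 1, sell 783: 783/1193 × $8,674.00 → $5,692.99
Ending inventory (cost pool remaining) = $2,981.01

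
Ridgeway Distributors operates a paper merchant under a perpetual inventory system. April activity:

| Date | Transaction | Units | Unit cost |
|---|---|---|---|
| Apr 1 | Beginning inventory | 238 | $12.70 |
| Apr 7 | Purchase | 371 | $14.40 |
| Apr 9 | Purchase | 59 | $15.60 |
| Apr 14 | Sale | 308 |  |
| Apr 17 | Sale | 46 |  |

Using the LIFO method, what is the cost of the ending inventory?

Apr 14, 308 sold [LIFO — newest first]: 59 @ $15.60 + 249 @ $14.40 = $4,506.00
Apr 17, 46 sold [LIFO — newest first]: 46 @ $14.40 = $662.40
Total COGS = $4,506.00 + $662.40 = $5,168.40
Ending inventory: 238 @ $12.70 + 76 @ $14.40 = $4,117.00
Check: goods available $9,285.40 = COGS $5,168.40 + ending $4,117.00

Ending inventory = $4,117.00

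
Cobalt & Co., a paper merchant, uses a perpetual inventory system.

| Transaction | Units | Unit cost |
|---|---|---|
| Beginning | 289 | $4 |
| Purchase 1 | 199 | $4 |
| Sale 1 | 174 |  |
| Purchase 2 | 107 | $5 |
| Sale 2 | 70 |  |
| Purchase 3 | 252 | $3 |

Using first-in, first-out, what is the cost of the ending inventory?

Ending inventory = $2,267

Sale 1 (174) [FIFO — oldest first]: 174 @ $4 = $696
Sale 2 (70) [FIFO — oldest first]: 70 @ $4 = $280
Total COGS = $696 + $280 = $976
Ending inventory: 45 @ $4 + 199 @ $4 + 107 @ $5 + 252 @ $3 = $2,267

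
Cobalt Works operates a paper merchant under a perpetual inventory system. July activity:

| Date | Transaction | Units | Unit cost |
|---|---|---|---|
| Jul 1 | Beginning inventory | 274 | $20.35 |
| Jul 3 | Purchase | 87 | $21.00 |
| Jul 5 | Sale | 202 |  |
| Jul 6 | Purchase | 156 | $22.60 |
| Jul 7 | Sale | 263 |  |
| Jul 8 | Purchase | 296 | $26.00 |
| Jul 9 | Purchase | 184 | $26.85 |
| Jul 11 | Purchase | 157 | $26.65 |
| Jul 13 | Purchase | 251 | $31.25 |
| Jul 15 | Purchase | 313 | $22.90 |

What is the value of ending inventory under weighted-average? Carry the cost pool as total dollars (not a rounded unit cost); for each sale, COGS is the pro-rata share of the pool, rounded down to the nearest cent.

After Jul 1: 274 on hand, pool $5,575.90 (≈ $20.3500 each)
After Jul 3: 361 on hand, pool $7,402.90 (≈ $20.5066 each)
Jul 5, sell 202: 202/361 × $7,402.90 → $4,142.34
After Jul 6: 315 on hand, pool $6,786.16 (≈ $21.5434 each)
Jul 7, sell 263: 263/315 × $6,786.16 → $5,665.90
After Jul 8: 348 on hand, pool $8,816.26 (≈ $25.3341 each)
After Jul 9: 532 on hand, pool $13,756.66 (≈ $25.8584 each)
After Jul 11: 689 on hand, pool $17,940.71 (≈ $26.0388 each)
After Jul 13: 940 on hand, pool $25,784.46 (≈ $27.4303 each)
After Jul 15: 1253 on hand, pool $32,952.16 (≈ $26.2986 each)
Total COGS = $4,142.34 + $5,665.90 = $9,808.24
Ending inventory (cost pool remaining) = $32,952.16

Ending inventory = $32,952.16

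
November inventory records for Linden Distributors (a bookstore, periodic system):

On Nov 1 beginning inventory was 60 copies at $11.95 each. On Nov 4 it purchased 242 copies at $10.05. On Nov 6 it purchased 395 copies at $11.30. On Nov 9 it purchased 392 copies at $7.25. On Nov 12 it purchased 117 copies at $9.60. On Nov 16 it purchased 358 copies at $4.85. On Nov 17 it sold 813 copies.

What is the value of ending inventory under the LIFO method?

Ending inventory = $8,004.10

Nov 17, 813 sold [LIFO — newest first]: 358 @ $4.85 + 117 @ $9.60 + 338 @ $7.25 = $5,310.00
Ending inventory: 60 @ $11.95 + 242 @ $10.05 + 395 @ $11.30 + 54 @ $7.25 = $8,004.10
Check: goods available $13,314.10 = COGS $5,310.00 + ending $8,004.10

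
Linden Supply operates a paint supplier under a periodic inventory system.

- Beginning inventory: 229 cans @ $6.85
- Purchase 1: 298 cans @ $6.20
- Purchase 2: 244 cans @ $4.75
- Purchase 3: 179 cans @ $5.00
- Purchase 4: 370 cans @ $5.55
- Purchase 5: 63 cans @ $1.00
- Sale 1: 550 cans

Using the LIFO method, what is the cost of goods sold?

Sale 1 (550) [LIFO — newest first]: 63 @ $1.00 + 370 @ $5.55 + 117 @ $5.00 = $2,701.50
Ending inventory: 229 @ $6.85 + 298 @ $6.20 + 244 @ $4.75 + 62 @ $5.00 = $4,885.25
Check: goods available $7,586.75 = COGS $2,701.50 + ending $4,885.25

COGS = $2,701.50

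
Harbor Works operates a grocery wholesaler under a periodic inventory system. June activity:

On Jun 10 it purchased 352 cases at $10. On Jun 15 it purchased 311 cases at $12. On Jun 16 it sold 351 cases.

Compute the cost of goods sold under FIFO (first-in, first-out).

COGS = $3,510

Jun 16, 351 sold [FIFO — oldest first]: 351 @ $10 = $3,510
Ending inventory: 1 @ $10 + 311 @ $12 = $3,742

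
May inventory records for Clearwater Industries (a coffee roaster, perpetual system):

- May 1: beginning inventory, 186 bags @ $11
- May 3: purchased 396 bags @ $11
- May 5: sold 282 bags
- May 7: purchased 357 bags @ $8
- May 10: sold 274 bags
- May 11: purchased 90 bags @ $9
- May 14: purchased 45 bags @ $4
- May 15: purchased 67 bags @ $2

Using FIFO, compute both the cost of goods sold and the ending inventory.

May 5, 282 sold [FIFO — oldest first]: 186 @ $11 + 96 @ $11 = $3,102
May 10, 274 sold [FIFO — oldest first]: 274 @ $11 = $3,014
Total COGS = $3,102 + $3,014 = $6,116
Ending inventory: 26 @ $11 + 357 @ $8 + 90 @ $9 + 45 @ $4 + 67 @ $2 = $4,266

COGS = $6,116; ending inventory = $4,266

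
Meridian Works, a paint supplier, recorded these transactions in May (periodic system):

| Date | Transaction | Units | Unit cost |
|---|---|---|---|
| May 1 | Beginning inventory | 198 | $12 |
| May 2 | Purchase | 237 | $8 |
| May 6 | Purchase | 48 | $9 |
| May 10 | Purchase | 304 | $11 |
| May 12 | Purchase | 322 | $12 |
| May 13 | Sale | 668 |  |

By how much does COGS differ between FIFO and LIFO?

FIFO COGS: 198 @ $12 + 237 @ $8 + 48 @ $9 + 185 @ $11 = $6,739
LIFO COGS: 322 @ $12 + 304 @ $11 + 42 @ $9 = $7,586
Difference = |$6,739 − $7,586| = $847

$847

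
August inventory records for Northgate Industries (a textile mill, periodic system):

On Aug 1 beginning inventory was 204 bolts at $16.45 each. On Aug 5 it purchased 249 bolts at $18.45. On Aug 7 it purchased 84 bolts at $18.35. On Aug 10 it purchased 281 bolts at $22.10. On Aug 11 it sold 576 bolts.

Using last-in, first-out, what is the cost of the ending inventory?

Ending inventory = $4,056.90

Aug 11, 576 sold [LIFO — newest first]: 281 @ $22.10 + 84 @ $18.35 + 211 @ $18.45 = $11,644.45
Ending inventory: 204 @ $16.45 + 38 @ $18.45 = $4,056.90
Check: goods available $15,701.35 = COGS $11,644.45 + ending $4,056.90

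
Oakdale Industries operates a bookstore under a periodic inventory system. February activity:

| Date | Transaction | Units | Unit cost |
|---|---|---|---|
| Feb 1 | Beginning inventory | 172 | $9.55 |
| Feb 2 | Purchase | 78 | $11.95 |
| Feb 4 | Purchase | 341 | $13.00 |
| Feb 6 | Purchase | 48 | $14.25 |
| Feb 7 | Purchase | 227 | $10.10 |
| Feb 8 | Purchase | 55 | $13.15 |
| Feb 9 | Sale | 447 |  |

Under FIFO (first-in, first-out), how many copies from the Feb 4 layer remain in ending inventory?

Feb 9, 447 sold [FIFO — oldest first]: 172 @ $9.55 + 78 @ $11.95 + 197 @ $13.00 = $5,135.70
Ending inventory: 144 @ $13.00 + 48 @ $14.25 + 227 @ $10.10 + 55 @ $13.15 = $5,571.95

144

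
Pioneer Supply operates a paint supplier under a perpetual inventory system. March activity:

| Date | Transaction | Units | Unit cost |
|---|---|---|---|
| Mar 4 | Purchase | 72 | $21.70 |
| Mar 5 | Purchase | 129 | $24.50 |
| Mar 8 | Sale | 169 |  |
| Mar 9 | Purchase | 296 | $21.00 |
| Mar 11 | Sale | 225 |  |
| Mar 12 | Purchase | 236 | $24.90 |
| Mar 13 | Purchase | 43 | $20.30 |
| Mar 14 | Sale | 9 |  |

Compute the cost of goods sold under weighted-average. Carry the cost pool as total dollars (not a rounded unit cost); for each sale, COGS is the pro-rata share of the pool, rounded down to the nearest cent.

COGS = $8,961.36

After Mar 4: 72 on hand, pool $1,562.40 (≈ $21.7000 each)
After Mar 5: 201 on hand, pool $4,722.90 (≈ $23.4970 each)
Mar 8, sell 169: 169/201 × $4,722.90 → $3,970.99
After Mar 9: 328 on hand, pool $6,967.91 (≈ $21.2436 each)
Mar 11, sell 225: 225/328 × $6,967.91 → $4,779.81
After Mar 12: 339 on hand, pool $8,064.50 (≈ $23.7891 each)
After Mar 13: 382 on hand, pool $8,937.40 (≈ $23.3963 each)
Mar 14, sell 9: 9/382 × $8,937.40 → $210.56
Total COGS = $3,970.99 + $4,779.81 + $210.56 = $8,961.36
Ending inventory (cost pool remaining) = $8,726.84
Check: goods available $17,688.20 = COGS $8,961.36 + ending $8,726.84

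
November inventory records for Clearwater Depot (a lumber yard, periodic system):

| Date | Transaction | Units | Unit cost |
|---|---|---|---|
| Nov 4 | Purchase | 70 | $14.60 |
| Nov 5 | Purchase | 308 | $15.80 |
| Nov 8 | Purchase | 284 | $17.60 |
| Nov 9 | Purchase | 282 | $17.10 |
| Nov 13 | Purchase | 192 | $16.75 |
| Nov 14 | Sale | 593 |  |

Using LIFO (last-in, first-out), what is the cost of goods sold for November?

Nov 14, 593 sold [LIFO — newest first]: 192 @ $16.75 + 282 @ $17.10 + 119 @ $17.60 = $10,132.60
Ending inventory: 70 @ $14.60 + 308 @ $15.80 + 165 @ $17.60 = $8,792.40

COGS = $10,132.60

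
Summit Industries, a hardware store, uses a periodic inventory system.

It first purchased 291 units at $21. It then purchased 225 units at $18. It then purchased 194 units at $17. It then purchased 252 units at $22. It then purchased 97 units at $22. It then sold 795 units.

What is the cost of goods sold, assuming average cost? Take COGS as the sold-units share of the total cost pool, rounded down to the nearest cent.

Sale 1, sell 795: 795/1059 × $21,137.00 → $15,867.71
Ending inventory (cost pool remaining) = $5,269.29
Check: goods available $21,137.00 = COGS $15,867.71 + ending $5,269.29

COGS = $15,867.71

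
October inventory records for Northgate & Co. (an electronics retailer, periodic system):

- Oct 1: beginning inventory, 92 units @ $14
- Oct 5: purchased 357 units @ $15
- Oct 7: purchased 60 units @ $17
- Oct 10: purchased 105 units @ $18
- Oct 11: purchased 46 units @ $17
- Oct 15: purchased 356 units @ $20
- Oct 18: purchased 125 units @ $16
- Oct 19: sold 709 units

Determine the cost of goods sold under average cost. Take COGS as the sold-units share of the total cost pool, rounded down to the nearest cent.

COGS = $12,089.04

Oct 19, sell 709: 709/1141 × $19,455.00 → $12,089.04
Ending inventory (cost pool remaining) = $7,365.96
Check: goods available $19,455.00 = COGS $12,089.04 + ending $7,365.96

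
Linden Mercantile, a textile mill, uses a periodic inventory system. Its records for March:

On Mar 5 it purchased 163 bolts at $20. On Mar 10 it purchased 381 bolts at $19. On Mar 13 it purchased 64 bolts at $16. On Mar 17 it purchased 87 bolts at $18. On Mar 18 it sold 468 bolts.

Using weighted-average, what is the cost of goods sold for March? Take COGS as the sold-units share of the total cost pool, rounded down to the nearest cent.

Mar 18, sell 468: 468/695 × $13,089.00 → $8,813.88
Ending inventory (cost pool remaining) = $4,275.12

COGS = $8,813.88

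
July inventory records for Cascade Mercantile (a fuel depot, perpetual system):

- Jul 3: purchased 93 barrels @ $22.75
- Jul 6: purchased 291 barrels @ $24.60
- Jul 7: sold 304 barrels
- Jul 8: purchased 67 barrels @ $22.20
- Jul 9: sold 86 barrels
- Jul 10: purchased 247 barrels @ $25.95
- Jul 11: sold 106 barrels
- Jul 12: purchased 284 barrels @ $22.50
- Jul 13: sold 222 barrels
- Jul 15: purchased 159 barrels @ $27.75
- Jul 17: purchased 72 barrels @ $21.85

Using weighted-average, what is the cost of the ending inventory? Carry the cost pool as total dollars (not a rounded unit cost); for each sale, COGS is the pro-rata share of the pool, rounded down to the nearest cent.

Ending inventory = $12,245.62

After Jul 3: 93 on hand, pool $2,115.75 (≈ $22.7500 each)
After Jul 6: 384 on hand, pool $9,274.35 (≈ $24.1520 each)
Jul 7, sell 304: 304/384 × $9,274.35 → $7,342.19
After Jul 8: 147 on hand, pool $3,419.56 (≈ $23.2623 each)
Jul 9, sell 86: 86/147 × $3,419.56 → $2,000.55
After Jul 10: 308 on hand, pool $7,828.66 (≈ $25.4177 each)
Jul 11, sell 106: 106/308 × $7,828.66 → $2,694.27
After Jul 12: 486 on hand, pool $11,524.39 (≈ $23.7127 each)
Jul 13, sell 222: 222/486 × $11,524.39 → $5,264.22
After Jul 15: 423 on hand, pool $10,672.42 (≈ $25.2303 each)
After Jul 17: 495 on hand, pool $12,245.62 (≈ $24.7386 each)
Total COGS = $7,342.19 + $2,000.55 + $2,694.27 + $5,264.22 = $17,301.23
Ending inventory (cost pool remaining) = $12,245.62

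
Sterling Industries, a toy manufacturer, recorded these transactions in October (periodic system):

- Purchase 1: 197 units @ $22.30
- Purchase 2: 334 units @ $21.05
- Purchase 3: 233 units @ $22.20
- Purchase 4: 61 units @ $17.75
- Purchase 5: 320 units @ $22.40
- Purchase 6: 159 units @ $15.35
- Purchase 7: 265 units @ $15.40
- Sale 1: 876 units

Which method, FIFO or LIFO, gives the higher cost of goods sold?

FIFO COGS: 197 @ $22.30 + 334 @ $21.05 + 233 @ $22.20 + 61 @ $17.75 + 51 @ $22.40 = $18,821.55
LIFO COGS: 265 @ $15.40 + 159 @ $15.35 + 320 @ $22.40 + 61 @ $17.75 + 71 @ $22.20 = $16,348.60

FIFO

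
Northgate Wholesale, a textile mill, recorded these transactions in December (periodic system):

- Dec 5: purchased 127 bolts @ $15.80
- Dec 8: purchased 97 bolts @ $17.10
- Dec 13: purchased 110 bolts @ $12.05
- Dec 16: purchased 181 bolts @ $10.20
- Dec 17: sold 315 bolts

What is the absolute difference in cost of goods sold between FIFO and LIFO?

FIFO COGS: 127 @ $15.80 + 97 @ $17.10 + 91 @ $12.05 = $4,761.85
LIFO COGS: 181 @ $10.20 + 110 @ $12.05 + 24 @ $17.10 = $3,582.10
Difference = |$4,761.85 − $3,582.10| = $1,179.75

$1,179.75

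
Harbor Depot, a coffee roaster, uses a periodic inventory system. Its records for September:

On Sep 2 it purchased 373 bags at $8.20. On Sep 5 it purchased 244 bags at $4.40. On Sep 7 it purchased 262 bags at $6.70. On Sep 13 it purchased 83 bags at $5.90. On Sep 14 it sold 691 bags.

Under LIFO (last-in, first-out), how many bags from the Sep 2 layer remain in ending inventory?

271

Sep 14, 691 sold [LIFO — newest first]: 83 @ $5.90 + 262 @ $6.70 + 244 @ $4.40 + 102 @ $8.20 = $4,155.10
Ending inventory: 271 @ $8.20 = $2,222.20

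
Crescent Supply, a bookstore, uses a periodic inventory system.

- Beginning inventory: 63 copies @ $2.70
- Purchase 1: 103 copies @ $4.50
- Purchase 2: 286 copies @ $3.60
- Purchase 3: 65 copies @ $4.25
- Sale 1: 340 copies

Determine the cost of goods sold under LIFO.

COGS = $1,266.25

Sale 1 (340) [LIFO — newest first]: 65 @ $4.25 + 275 @ $3.60 = $1,266.25
Ending inventory: 63 @ $2.70 + 103 @ $4.50 + 11 @ $3.60 = $673.20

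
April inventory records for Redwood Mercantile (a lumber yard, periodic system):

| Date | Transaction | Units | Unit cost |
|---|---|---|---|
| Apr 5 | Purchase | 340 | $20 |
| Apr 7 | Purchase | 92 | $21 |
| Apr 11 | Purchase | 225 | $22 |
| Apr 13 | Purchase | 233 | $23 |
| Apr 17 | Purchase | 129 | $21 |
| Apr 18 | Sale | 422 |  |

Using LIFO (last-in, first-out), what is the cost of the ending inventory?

Ending inventory = $12,362

Apr 18, 422 sold [LIFO — newest first]: 129 @ $21 + 233 @ $23 + 60 @ $22 = $9,388
Ending inventory: 340 @ $20 + 92 @ $21 + 165 @ $22 = $12,362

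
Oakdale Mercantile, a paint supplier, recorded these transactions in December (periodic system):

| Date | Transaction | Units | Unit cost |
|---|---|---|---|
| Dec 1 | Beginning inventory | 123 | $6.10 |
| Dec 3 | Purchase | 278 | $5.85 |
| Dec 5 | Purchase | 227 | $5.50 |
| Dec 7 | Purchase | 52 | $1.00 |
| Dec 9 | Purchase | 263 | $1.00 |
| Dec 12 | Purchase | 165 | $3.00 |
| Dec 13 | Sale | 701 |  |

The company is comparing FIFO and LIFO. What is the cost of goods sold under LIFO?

FIFO COGS: 123 @ $6.10 + 278 @ $5.85 + 227 @ $5.50 + 52 @ $1.00 + 21 @ $1.00 = $3,698.10
LIFO COGS: 165 @ $3.00 + 263 @ $1.00 + 52 @ $1.00 + 221 @ $5.50 = $2,025.50

COGS = $2,025.50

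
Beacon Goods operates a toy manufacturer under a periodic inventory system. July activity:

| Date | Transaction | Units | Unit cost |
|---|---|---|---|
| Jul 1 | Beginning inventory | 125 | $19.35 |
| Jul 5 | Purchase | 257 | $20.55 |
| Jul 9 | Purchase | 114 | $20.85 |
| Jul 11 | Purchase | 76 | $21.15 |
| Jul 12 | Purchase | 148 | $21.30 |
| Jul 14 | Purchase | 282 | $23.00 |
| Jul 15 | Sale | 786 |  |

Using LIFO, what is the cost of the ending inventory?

Jul 15, 786 sold [LIFO — newest first]: 282 @ $23.00 + 148 @ $21.30 + 76 @ $21.15 + 114 @ $20.85 + 166 @ $20.55 = $17,034.00
Ending inventory: 125 @ $19.35 + 91 @ $20.55 = $4,288.80

Ending inventory = $4,288.80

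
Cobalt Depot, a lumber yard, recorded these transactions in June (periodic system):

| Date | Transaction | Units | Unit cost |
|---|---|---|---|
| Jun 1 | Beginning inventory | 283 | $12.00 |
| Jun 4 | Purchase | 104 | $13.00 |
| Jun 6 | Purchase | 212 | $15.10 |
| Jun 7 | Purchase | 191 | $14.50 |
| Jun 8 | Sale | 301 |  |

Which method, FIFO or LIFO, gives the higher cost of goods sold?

FIFO COGS: 283 @ $12.00 + 18 @ $13.00 = $3,630.00
LIFO COGS: 191 @ $14.50 + 110 @ $15.10 = $4,430.50

LIFO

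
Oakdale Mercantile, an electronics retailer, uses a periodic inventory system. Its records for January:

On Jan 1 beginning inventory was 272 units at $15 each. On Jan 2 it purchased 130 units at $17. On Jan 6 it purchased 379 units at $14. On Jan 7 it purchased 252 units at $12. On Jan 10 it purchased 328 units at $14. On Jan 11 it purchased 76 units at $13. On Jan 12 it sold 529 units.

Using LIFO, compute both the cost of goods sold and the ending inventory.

COGS = $7,080; ending inventory = $13,120

Jan 12, 529 sold [LIFO — newest first]: 76 @ $13 + 328 @ $14 + 125 @ $12 = $7,080
Ending inventory: 272 @ $15 + 130 @ $17 + 379 @ $14 + 127 @ $12 = $13,120
Check: goods available $20,200 = COGS $7,080 + ending $13,120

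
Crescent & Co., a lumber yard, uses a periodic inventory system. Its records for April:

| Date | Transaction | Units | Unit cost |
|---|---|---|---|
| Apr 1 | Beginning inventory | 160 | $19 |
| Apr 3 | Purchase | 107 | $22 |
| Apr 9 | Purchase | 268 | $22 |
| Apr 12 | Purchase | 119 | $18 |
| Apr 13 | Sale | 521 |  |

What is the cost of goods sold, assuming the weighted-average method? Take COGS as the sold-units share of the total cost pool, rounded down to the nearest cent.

Apr 13, sell 521: 521/654 × $13,432.00 → $10,700.41
Ending inventory (cost pool remaining) = $2,731.59

COGS = $10,700.41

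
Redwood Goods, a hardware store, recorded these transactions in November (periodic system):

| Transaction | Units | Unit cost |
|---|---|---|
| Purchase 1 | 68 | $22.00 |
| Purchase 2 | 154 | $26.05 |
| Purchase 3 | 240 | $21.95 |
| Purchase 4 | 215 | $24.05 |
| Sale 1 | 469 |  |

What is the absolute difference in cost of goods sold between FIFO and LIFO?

$140.60

FIFO COGS: 68 @ $22.00 + 154 @ $26.05 + 240 @ $21.95 + 7 @ $24.05 = $10,944.05
LIFO COGS: 215 @ $24.05 + 240 @ $21.95 + 14 @ $26.05 = $10,803.45
Difference = |$10,944.05 − $10,803.45| = $140.60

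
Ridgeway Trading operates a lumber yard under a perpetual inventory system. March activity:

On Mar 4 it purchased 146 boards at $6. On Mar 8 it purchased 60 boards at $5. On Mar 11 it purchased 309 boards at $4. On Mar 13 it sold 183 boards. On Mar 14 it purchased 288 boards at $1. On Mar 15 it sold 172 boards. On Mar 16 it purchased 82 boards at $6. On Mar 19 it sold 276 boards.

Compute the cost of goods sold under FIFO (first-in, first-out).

Mar 13, 183 sold [FIFO — oldest first]: 146 @ $6 + 37 @ $5 = $1,061
Mar 15, 172 sold [FIFO — oldest first]: 23 @ $5 + 149 @ $4 = $711
Mar 19, 276 sold [FIFO — oldest first]: 160 @ $4 + 116 @ $1 = $756
Total COGS = $1,061 + $711 + $756 = $2,528
Ending inventory: 172 @ $1 + 82 @ $6 = $664
Check: goods available $3,192 = COGS $2,528 + ending $664

COGS = $2,528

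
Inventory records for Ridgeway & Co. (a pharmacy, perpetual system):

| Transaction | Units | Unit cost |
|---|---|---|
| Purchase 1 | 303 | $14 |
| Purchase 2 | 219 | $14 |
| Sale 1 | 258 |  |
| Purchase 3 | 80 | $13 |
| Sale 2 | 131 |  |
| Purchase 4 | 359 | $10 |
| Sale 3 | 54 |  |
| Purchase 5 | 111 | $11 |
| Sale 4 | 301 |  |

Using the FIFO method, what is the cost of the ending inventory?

Ending inventory = $3,391

Sale 1 (258) [FIFO — oldest first]: 258 @ $14 = $3,612
Sale 2 (131) [FIFO — oldest first]: 45 @ $14 + 86 @ $14 = $1,834
Sale 3 (54) [FIFO — oldest first]: 54 @ $14 = $756
Sale 4 (301) [FIFO — oldest first]: 79 @ $14 + 80 @ $13 + 142 @ $10 = $3,566
Total COGS = $3,612 + $1,834 + $756 + $3,566 = $9,768
Ending inventory: 217 @ $10 + 111 @ $11 = $3,391
Check: goods available $13,159 = COGS $9,768 + ending $3,391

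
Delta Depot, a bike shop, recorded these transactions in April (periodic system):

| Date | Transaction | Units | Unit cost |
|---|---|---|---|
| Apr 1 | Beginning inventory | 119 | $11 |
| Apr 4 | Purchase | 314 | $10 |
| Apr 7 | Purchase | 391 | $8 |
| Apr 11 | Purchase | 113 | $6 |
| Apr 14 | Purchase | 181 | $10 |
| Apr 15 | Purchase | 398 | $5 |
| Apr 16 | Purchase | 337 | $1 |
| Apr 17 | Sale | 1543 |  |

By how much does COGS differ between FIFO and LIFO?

$2,909

FIFO COGS: 119 @ $11 + 314 @ $10 + 391 @ $8 + 113 @ $6 + 181 @ $10 + 398 @ $5 + 27 @ $1 = $12,082
LIFO COGS: 337 @ $1 + 398 @ $5 + 181 @ $10 + 113 @ $6 + 391 @ $8 + 123 @ $10 = $9,173
Difference = |$12,082 − $9,173| = $2,909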